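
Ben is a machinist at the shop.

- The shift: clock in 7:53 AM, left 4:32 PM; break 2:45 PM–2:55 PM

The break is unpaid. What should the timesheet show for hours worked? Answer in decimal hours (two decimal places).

8.48 hours

The shift: 7:53 AM–4:32 PM = 8 h 39 min; less 10 min break → 8 h 29 min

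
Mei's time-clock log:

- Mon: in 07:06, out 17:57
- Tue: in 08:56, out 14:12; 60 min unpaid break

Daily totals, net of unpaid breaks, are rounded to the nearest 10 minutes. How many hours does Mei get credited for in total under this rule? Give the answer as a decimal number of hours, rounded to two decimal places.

Mon: 07:06–17:57 = 10 h 51 min → rounds to 10 h 50 min
Tue: 08:56–14:12 = 5 h 16 min − 60 min = 4 h 16 min → rounds to 4 h 20 min
Total credited: 15 h 10 min.

15.17 hours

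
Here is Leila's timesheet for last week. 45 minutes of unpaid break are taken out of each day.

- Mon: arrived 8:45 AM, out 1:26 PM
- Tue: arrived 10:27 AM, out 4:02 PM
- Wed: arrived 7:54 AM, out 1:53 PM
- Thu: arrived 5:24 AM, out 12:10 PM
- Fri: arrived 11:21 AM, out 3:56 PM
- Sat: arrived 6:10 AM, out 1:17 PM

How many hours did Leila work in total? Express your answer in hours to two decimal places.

Mon: 8:45 AM–1:26 PM = 4 h 41 min; less 45 min break → 3 h 56 min
Tue: 10:27 AM–4:02 PM = 5 h 35 min; less 45 min break → 4 h 50 min
Wed: 7:54 AM–1:53 PM = 5 h 59 min; less 45 min break → 5 h 14 min
Thu: 5:24 AM–12:10 PM = 6 h 46 min; less 45 min break → 6 h 1 min
Fri: 11:21 AM–3:56 PM = 4 h 35 min; less 45 min break → 3 h 50 min
Sat: 6:10 AM–1:17 PM = 7 h 7 min; less 45 min break → 6 h 22 min
Total: 3 h 56 min + 4 h 50 min + 5 h 14 min + 6 h 1 min + 3 h 50 min + 6 h 22 min = 30 h 13 min.

30.22 hours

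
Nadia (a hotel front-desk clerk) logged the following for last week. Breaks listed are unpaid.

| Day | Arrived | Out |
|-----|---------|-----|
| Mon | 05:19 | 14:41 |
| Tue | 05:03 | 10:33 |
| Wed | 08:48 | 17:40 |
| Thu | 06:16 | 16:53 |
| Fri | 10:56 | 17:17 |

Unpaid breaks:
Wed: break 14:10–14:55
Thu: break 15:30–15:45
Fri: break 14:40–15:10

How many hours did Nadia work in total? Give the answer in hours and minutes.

Mon: 05:19–14:41 = 9 h 22 min
Tue: 05:03–10:33 = 5 h 30 min
Wed: 08:48–17:40 = 8 h 52 min; less 45 min break → 8 h 7 min
Thu: 06:16–16:53 = 10 h 37 min; less 15 min break → 10 h 22 min
Fri: 10:56–17:17 = 6 h 21 min; less 30 min break → 5 h 51 min
Total: 9 h 22 min + 5 h 30 min + 8 h 7 min + 10 h 22 min + 5 h 51 min = 39 h 12 min.

39 h 12 min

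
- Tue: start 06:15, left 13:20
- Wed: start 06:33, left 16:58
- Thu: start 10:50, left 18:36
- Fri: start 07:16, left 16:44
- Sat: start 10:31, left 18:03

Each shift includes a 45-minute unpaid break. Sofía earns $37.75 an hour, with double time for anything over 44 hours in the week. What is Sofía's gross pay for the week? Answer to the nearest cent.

$1454.00

Tue: 06:15–13:20 = 7 h 5 min; less 45 min break → 6 h 20 min
Wed: 06:33–16:58 = 10 h 25 min; less 45 min break → 9 h 40 min
Thu: 10:50–18:36 = 7 h 46 min; less 45 min break → 7 h 1 min
Fri: 07:16–16:44 = 9 h 28 min; less 45 min break → 8 h 43 min
Sat: 10:31–18:03 = 7 h 32 min; less 45 min break → 6 h 47 min
Total worked: 38 h 31 min = 2311 min.
Regular 38 h 31 min = 2311 min at $37.75/h; overtime 0 h 0 min = 0 min at $75.50/h.
Pay = (2311 × $37.75 + 0 × $75.50) ÷ 60 = $1454.00.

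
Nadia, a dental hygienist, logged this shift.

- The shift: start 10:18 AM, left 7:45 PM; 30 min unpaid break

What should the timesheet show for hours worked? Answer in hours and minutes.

The shift: 10:18 AM–7:45 PM = 9 h 27 min; less 30 min break → 8 h 57 min

8 h 57 min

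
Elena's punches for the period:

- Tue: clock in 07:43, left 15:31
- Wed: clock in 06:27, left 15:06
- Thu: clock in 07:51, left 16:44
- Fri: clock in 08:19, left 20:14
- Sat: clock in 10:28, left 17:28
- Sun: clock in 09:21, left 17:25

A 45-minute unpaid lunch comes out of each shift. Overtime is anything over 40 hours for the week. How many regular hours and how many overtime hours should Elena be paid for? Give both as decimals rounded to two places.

Regular 40.00 hours, overtime 7.82 hours

Tue: 07:43–15:31 = 7 h 48 min; less 45 min break → 7 h 3 min
Wed: 06:27–15:06 = 8 h 39 min; less 45 min break → 7 h 54 min
Thu: 07:51–16:44 = 8 h 53 min; less 45 min break → 8 h 8 min
Fri: 08:19–20:14 = 11 h 55 min; less 45 min break → 11 h 10 min
Sat: 10:28–17:28 = 7 h 0 min; less 45 min break → 6 h 15 min
Sun: 09:21–17:25 = 8 h 4 min; less 45 min break → 7 h 19 min
Total worked: 47 h 49 min = 47.82 h.
Threshold 40 h → overtime 7 h 49 min, regular 40 h 0 min.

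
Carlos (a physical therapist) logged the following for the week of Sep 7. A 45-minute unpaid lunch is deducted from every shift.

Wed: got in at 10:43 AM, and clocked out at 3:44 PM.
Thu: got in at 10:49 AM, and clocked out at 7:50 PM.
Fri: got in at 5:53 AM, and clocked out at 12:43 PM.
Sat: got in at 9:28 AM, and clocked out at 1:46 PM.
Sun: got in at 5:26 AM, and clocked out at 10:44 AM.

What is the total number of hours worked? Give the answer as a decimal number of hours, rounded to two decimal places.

Wed: 10:43 AM–3:44 PM = 5 h 1 min; less 45 min break → 4 h 16 min
Thu: 10:49 AM–7:50 PM = 9 h 1 min; less 45 min break → 8 h 16 min
Fri: 5:53 AM–12:43 PM = 6 h 50 min; less 45 min break → 6 h 5 min
Sat: 9:28 AM–1:46 PM = 4 h 18 min; less 45 min break → 3 h 33 min
Sun: 5:26 AM–10:44 AM = 5 h 18 min; less 45 min break → 4 h 33 min
Total: 4 h 16 min + 8 h 16 min + 6 h 5 min + 3 h 33 min + 4 h 33 min = 26 h 43 min.

26.72 hours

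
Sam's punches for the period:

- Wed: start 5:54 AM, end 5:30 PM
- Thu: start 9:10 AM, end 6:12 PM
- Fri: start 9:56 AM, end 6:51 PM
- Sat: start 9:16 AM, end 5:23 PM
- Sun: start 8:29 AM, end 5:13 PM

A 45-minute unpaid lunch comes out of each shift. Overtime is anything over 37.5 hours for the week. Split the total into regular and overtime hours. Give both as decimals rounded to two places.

Regular 37.50 hours, overtime 5.15 hours

Wed: 5:54 AM–5:30 PM = 11 h 36 min; less 45 min break → 10 h 51 min
Thu: 9:10 AM–6:12 PM = 9 h 2 min; less 45 min break → 8 h 17 min
Fri: 9:56 AM–6:51 PM = 8 h 55 min; less 45 min break → 8 h 10 min
Sat: 9:16 AM–5:23 PM = 8 h 7 min; less 45 min break → 7 h 22 min
Sun: 8:29 AM–5:13 PM = 8 h 44 min; less 45 min break → 7 h 59 min
Total worked: 42 h 39 min = 42.65 h.
Threshold 37.5 h → overtime 5 h 9 min, regular 37 h 30 min.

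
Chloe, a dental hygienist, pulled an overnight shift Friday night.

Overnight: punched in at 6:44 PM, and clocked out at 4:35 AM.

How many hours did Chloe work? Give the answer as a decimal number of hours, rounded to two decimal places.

Overnight: 6:44 PM → midnight = 5 h 16 min; midnight → 4:35 AM = 4 h 35 min; span 9 h 51 min

9.85 hours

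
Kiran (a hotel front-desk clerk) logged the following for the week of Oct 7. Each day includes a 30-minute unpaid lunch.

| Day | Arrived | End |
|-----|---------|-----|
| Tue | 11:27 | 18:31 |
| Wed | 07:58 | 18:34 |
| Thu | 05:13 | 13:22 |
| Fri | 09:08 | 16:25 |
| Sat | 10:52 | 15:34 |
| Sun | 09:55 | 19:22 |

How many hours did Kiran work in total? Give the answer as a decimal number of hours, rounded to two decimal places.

44.25 hours

Tue: 11:27–18:31 = 7 h 4 min; less 30 min break → 6 h 34 min
Wed: 07:58–18:34 = 10 h 36 min; less 30 min break → 10 h 6 min
Thu: 05:13–13:22 = 8 h 9 min; less 30 min break → 7 h 39 min
Fri: 09:08–16:25 = 7 h 17 min; less 30 min break → 6 h 47 min
Sat: 10:52–15:34 = 4 h 42 min; less 30 min break → 4 h 12 min
Sun: 09:55–19:22 = 9 h 27 min; less 30 min break → 8 h 57 min
Total: 6 h 34 min + 10 h 6 min + 7 h 39 min + 6 h 47 min + 4 h 12 min + 8 h 57 min = 44 h 15 min.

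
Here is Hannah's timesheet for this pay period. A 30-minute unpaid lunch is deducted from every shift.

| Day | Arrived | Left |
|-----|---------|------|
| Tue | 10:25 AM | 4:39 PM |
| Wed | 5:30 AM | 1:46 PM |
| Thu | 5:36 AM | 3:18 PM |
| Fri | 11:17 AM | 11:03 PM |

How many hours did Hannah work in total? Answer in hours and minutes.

Tue: 10:25 AM–4:39 PM = 6 h 14 min; less 30 min break → 5 h 44 min
Wed: 5:30 AM–1:46 PM = 8 h 16 min; less 30 min break → 7 h 46 min
Thu: 5:36 AM–3:18 PM = 9 h 42 min; less 30 min break → 9 h 12 min
Fri: 11:17 AM–11:03 PM = 11 h 46 min; less 30 min break → 11 h 16 min
Total: 5 h 44 min + 7 h 46 min + 9 h 12 min + 11 h 16 min = 33 h 58 min.

33 h 58 min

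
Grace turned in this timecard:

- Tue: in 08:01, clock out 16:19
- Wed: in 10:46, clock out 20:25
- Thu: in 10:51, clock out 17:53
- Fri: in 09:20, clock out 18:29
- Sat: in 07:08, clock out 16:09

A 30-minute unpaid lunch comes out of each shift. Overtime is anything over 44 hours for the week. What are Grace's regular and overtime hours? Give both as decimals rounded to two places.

Regular 40.65 hours, overtime 0.00 hours

Tue: 08:01–16:19 = 8 h 18 min; less 30 min break → 7 h 48 min
Wed: 10:46–20:25 = 9 h 39 min; less 30 min break → 9 h 9 min
Thu: 10:51–17:53 = 7 h 2 min; less 30 min break → 6 h 32 min
Fri: 09:20–18:29 = 9 h 9 min; less 30 min break → 8 h 39 min
Sat: 07:08–16:09 = 9 h 1 min; less 30 min break → 8 h 31 min
Total worked: 40 h 39 min = 40.65 h.
Threshold 44 h → overtime 0 h 0 min, regular 40 h 39 min.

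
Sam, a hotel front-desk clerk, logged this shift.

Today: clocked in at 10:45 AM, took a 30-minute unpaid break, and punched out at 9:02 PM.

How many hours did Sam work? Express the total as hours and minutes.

Today: 10:45 AM–9:02 PM = 10 h 17 min; less 30 min break → 9 h 47 min

9 h 47 min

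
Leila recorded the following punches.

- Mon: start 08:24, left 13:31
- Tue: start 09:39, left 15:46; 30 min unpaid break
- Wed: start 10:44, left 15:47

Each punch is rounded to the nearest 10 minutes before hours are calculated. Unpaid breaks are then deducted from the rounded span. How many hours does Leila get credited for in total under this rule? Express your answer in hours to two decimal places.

16.00 hours

Mon: in 08:24→08:20, out 13:31→13:30; 5 h 10 min
Tue: in 09:39→09:40, out 15:46→15:50; 6 h 10 min − 30 min = 5 h 40 min
Wed: in 10:44→10:40, out 15:47→15:50; 5 h 10 min
Total credited: 16 h 0 min.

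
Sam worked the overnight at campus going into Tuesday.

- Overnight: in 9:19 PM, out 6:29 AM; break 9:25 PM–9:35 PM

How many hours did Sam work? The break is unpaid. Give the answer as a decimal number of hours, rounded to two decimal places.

Overnight: 9:19 PM → midnight = 2 h 41 min; midnight → 6:29 AM = 6 h 29 min; span 9 h 10 min; less 10 min break → 9 h 0 min

9.00 hours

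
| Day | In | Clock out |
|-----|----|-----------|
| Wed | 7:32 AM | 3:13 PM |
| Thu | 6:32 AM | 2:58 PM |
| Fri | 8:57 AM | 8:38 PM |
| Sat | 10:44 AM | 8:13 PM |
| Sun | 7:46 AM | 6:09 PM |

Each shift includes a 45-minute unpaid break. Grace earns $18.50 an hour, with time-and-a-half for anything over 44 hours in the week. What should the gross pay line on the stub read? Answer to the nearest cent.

$812.46

Wed: 7:32 AM–3:13 PM = 7 h 41 min; less 45 min break → 6 h 56 min
Thu: 6:32 AM–2:58 PM = 8 h 26 min; less 45 min break → 7 h 41 min
Fri: 8:57 AM–8:38 PM = 11 h 41 min; less 45 min break → 10 h 56 min
Sat: 10:44 AM–8:13 PM = 9 h 29 min; less 45 min break → 8 h 44 min
Sun: 7:46 AM–6:09 PM = 10 h 23 min; less 45 min break → 9 h 38 min
Total worked: 43 h 55 min = 2635 min.
Regular 43 h 55 min = 2635 min at $18.50/h; overtime 0 h 0 min = 0 min at $27.75/h.
Pay = (2635 × $18.50 + 0 × $27.75) ÷ 60 = $812.46.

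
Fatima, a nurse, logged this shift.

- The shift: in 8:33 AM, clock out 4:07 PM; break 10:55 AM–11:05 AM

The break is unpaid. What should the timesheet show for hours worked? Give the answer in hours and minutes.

The shift: 8:33 AM–4:07 PM = 7 h 34 min; less 10 min break → 7 h 24 min

7 h 24 min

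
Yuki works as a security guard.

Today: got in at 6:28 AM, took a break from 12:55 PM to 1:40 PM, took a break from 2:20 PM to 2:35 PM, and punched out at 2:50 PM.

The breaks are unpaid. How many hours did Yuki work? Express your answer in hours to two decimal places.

7.37 hours

Today: 6:28 AM–2:50 PM = 8 h 22 min; less 60 min break → 7 h 22 min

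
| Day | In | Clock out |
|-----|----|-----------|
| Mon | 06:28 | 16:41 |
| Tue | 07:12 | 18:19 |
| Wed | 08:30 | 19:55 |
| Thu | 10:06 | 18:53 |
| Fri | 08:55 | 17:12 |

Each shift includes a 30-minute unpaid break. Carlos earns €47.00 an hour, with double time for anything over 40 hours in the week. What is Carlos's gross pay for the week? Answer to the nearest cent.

Mon: 06:28–16:41 = 10 h 13 min; less 30 min break → 9 h 43 min
Tue: 07:12–18:19 = 11 h 7 min; less 30 min break → 10 h 37 min
Wed: 08:30–19:55 = 11 h 25 min; less 30 min break → 10 h 55 min
Thu: 10:06–18:53 = 8 h 47 min; less 30 min break → 8 h 17 min
Fri: 08:55–17:12 = 8 h 17 min; less 30 min break → 7 h 47 min
Total worked: 47 h 19 min = 2839 min.
Regular 40 h 0 min = 2400 min at €47.00/h; overtime 7 h 19 min = 439 min at €94.00/h.
Pay = (2400 × €47.00 + 439 × €94.00) ÷ 60 = €2567.77.

€2567.77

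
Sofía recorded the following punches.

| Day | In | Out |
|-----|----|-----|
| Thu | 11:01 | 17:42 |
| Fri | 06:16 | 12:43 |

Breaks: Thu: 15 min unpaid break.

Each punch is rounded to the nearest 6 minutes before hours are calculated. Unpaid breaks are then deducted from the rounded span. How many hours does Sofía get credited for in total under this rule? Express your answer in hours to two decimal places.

12.85 hours

Thu: in 11:01→11:00, out 17:42→17:42; 6 h 42 min − 15 min = 6 h 27 min
Fri: in 06:16→06:18, out 12:43→12:42; 6 h 24 min
Total credited: 12 h 51 min.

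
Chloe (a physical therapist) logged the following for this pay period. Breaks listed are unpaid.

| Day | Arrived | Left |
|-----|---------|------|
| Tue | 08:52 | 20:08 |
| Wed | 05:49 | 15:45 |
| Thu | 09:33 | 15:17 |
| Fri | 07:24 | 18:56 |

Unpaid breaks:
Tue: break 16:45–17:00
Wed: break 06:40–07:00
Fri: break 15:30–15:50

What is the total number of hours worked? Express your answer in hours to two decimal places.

37.55 hours

Tue: 08:52–20:08 = 11 h 16 min; less 15 min break → 11 h 1 min
Wed: 05:49–15:45 = 9 h 56 min; less 20 min break → 9 h 36 min
Thu: 09:33–15:17 = 5 h 44 min
Fri: 07:24–18:56 = 11 h 32 min; less 20 min break → 11 h 12 min
Total: 11 h 1 min + 9 h 36 min + 5 h 44 min + 11 h 12 min = 37 h 33 min.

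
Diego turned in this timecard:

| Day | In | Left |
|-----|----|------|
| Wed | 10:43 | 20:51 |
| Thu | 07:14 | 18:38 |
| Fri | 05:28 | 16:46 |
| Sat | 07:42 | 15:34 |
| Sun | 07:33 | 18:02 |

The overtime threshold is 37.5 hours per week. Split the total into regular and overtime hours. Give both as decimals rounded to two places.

Regular 37.50 hours, overtime 13.68 hours

Wed: 10:43–20:51 = 10 h 8 min
Thu: 07:14–18:38 = 11 h 24 min
Fri: 05:28–16:46 = 11 h 18 min
Sat: 07:42–15:34 = 7 h 52 min
Sun: 07:33–18:02 = 10 h 29 min
Total worked: 51 h 11 min = 51.18 h.
Threshold 37.5 h → overtime 13 h 41 min, regular 37 h 30 min.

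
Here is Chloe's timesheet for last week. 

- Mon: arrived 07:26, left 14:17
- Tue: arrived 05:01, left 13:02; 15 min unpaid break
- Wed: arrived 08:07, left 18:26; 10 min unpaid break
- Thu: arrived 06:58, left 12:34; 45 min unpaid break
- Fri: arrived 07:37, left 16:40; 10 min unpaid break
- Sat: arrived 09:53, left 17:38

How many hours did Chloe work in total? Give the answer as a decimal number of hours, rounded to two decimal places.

46.25 hours

Mon: 07:26–14:17 = 6 h 51 min
Tue: 05:01–13:02 = 8 h 1 min; less 15 min break → 7 h 46 min
Wed: 08:07–18:26 = 10 h 19 min; less 10 min break → 10 h 9 min
Thu: 06:58–12:34 = 5 h 36 min; less 45 min break → 4 h 51 min
Fri: 07:37–16:40 = 9 h 3 min; less 10 min break → 8 h 53 min
Sat: 09:53–17:38 = 7 h 45 min
Total: 6 h 51 min + 7 h 46 min + 10 h 9 min + 4 h 51 min + 8 h 53 min + 7 h 45 min = 46 h 15 min.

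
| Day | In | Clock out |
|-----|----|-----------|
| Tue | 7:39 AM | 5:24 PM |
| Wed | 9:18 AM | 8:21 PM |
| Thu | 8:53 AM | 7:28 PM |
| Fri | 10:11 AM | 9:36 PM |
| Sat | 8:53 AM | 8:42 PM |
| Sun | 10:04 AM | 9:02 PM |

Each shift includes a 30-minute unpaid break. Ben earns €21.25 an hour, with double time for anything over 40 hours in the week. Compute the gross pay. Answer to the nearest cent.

€1809.79

Tue: 7:39 AM–5:24 PM = 9 h 45 min; less 30 min break → 9 h 15 min
Wed: 9:18 AM–8:21 PM = 11 h 3 min; less 30 min break → 10 h 33 min
Thu: 8:53 AM–7:28 PM = 10 h 35 min; less 30 min break → 10 h 5 min
Fri: 10:11 AM–9:36 PM = 11 h 25 min; less 30 min break → 10 h 55 min
Sat: 8:53 AM–8:42 PM = 11 h 49 min; less 30 min break → 11 h 19 min
Sun: 10:04 AM–9:02 PM = 10 h 58 min; less 30 min break → 10 h 28 min
Total worked: 62 h 35 min = 3755 min.
Regular 40 h 0 min = 2400 min at €21.25/h; overtime 22 h 35 min = 1355 min at €42.50/h.
Pay = (2400 × €21.25 + 1355 × €42.50) ÷ 60 = €1809.79.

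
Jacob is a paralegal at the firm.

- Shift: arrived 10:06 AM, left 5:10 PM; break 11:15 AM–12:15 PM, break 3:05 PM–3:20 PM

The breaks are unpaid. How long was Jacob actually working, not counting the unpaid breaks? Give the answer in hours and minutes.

5 h 49 min

Shift: 10:06 AM–5:10 PM = 7 h 4 min; less 75 min break → 5 h 49 min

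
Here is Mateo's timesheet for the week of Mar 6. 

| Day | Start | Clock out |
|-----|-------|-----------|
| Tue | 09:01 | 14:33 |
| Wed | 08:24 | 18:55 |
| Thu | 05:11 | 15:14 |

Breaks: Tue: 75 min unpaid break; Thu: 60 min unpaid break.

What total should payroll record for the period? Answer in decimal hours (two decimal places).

Tue: 09:01–14:33 = 5 h 32 min; less 75 min break → 4 h 17 min
Wed: 08:24–18:55 = 10 h 31 min
Thu: 05:11–15:14 = 10 h 3 min; less 60 min break → 9 h 3 min
Total: 4 h 17 min + 10 h 31 min + 9 h 3 min = 23 h 51 min.

23.85 hours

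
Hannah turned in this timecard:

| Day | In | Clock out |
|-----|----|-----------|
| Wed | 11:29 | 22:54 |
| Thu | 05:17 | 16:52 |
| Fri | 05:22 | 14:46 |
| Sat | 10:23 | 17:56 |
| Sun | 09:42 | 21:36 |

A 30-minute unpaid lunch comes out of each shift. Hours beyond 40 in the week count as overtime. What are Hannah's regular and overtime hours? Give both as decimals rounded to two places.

Wed: 11:29–22:54 = 11 h 25 min; less 30 min break → 10 h 55 min
Thu: 05:17–16:52 = 11 h 35 min; less 30 min break → 11 h 5 min
Fri: 05:22–14:46 = 9 h 24 min; less 30 min break → 8 h 54 min
Sat: 10:23–17:56 = 7 h 33 min; less 30 min break → 7 h 3 min
Sun: 09:42–21:36 = 11 h 54 min; less 30 min break → 11 h 24 min
Total worked: 49 h 21 min = 49.35 h.
Threshold 40 h → overtime 9 h 21 min, regular 40 h 0 min.

Regular 40.00 hours, overtime 9.35 hours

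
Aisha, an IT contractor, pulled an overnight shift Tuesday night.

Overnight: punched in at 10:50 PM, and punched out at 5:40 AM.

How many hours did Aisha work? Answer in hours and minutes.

6 h 50 min

Overnight: 10:50 PM → midnight = 1 h 10 min; midnight → 5:40 AM = 5 h 40 min; span 6 h 50 min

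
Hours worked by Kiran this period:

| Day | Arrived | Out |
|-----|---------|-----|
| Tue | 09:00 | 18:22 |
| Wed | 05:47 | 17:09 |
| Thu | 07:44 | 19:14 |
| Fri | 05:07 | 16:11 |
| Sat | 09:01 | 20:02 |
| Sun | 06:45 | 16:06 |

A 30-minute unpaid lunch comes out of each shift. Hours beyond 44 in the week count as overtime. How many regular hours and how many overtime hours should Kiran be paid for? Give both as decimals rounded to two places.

Regular 44.00 hours, overtime 16.67 hours

Tue: 09:00–18:22 = 9 h 22 min; less 30 min break → 8 h 52 min
Wed: 05:47–17:09 = 11 h 22 min; less 30 min break → 10 h 52 min
Thu: 07:44–19:14 = 11 h 30 min; less 30 min break → 11 h 0 min
Fri: 05:07–16:11 = 11 h 4 min; less 30 min break → 10 h 34 min
Sat: 09:01–20:02 = 11 h 1 min; less 30 min break → 10 h 31 min
Sun: 06:45–16:06 = 9 h 21 min; less 30 min break → 8 h 51 min
Total worked: 60 h 40 min = 60.67 h.
Threshold 44 h → overtime 16 h 40 min, regular 44 h 0 min.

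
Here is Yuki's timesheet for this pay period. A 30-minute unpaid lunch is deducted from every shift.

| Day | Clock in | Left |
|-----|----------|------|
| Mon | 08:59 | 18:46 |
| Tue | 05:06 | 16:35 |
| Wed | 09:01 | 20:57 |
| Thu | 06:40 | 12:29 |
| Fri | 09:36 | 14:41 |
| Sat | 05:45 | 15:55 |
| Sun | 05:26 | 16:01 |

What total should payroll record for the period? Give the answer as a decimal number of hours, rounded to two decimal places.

61.35 hours

Mon: 08:59–18:46 = 9 h 47 min; less 30 min break → 9 h 17 min
Tue: 05:06–16:35 = 11 h 29 min; less 30 min break → 10 h 59 min
Wed: 09:01–20:57 = 11 h 56 min; less 30 min break → 11 h 26 min
Thu: 06:40–12:29 = 5 h 49 min; less 30 min break → 5 h 19 min
Fri: 09:36–14:41 = 5 h 5 min; less 30 min break → 4 h 35 min
Sat: 05:45–15:55 = 10 h 10 min; less 30 min break → 9 h 40 min
Sun: 05:26–16:01 = 10 h 35 min; less 30 min break → 10 h 5 min
Total: 9 h 17 min + 10 h 59 min + 11 h 26 min + 5 h 19 min + 4 h 35 min + 9 h 40 min + 10 h 5 min = 61 h 21 min.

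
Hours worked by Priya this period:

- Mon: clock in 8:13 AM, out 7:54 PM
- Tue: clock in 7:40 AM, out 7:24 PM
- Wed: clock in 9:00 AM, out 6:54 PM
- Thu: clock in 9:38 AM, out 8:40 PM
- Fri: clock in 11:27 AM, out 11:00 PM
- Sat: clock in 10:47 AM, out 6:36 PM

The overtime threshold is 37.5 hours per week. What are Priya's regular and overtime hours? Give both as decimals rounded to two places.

Mon: 8:13 AM–7:54 PM = 11 h 41 min
Tue: 7:40 AM–7:24 PM = 11 h 44 min
Wed: 9:00 AM–6:54 PM = 9 h 54 min
Thu: 9:38 AM–8:40 PM = 11 h 2 min
Fri: 11:27 AM–11:00 PM = 11 h 33 min
Sat: 10:47 AM–6:36 PM = 7 h 49 min
Total worked: 63 h 43 min = 63.72 h.
Threshold 37.5 h → overtime 26 h 13 min, regular 37 h 30 min.

Regular 37.50 hours, overtime 26.22 hours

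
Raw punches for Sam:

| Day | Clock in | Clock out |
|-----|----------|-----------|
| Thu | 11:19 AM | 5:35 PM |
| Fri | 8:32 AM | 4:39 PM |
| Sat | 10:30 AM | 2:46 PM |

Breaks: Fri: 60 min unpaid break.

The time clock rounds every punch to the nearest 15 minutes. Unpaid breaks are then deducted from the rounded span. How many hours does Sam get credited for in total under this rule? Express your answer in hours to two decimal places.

17.75 hours

Thu: in 11:19 AM→11:15 AM, out 5:35 PM→5:30 PM; 6 h 15 min
Fri: in 8:32 AM→8:30 AM, out 4:39 PM→4:45 PM; 8 h 15 min − 60 min = 7 h 15 min
Sat: in 10:30 AM→10:30 AM, out 2:46 PM→2:45 PM; 4 h 15 min
Total credited: 17 h 45 min.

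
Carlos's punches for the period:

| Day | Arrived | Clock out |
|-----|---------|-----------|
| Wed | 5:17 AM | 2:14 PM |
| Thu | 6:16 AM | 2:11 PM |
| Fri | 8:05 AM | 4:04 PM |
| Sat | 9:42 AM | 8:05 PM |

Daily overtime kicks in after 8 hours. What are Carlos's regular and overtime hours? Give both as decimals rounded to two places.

Regular 31.90 hours, overtime 3.33 hours

Wed: 5:17 AM–2:14 PM = 8 h 57 min
Thu: 6:16 AM–2:11 PM = 7 h 55 min
Fri: 8:05 AM–4:04 PM = 7 h 59 min
Sat: 9:42 AM–8:05 PM = 10 h 23 min
Wed reg 8 h 0 min / OT 0 h 57 min; Thu reg 7 h 55 min / OT 0 h 0 min; Fri reg 7 h 59 min / OT 0 h 0 min; Sat reg 8 h 0 min / OT 2 h 23 min.
Totals: regular 31 h 54 min, overtime 3 h 20 min.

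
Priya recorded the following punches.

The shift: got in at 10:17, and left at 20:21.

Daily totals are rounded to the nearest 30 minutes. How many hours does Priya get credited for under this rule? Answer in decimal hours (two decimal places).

The shift: 10:17–20:21 = 10 h 4 min → rounds to 10 h 0 min

10.00 hours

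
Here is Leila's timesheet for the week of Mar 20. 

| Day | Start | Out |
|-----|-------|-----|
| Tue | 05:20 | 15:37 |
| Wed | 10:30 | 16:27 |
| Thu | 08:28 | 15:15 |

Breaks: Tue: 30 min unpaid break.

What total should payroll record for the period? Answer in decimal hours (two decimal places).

22.52 hours

Tue: 05:20–15:37 = 10 h 17 min; less 30 min break → 9 h 47 min
Wed: 10:30–16:27 = 5 h 57 min
Thu: 08:28–15:15 = 6 h 47 min
Total: 9 h 47 min + 5 h 57 min + 6 h 47 min = 22 h 31 min.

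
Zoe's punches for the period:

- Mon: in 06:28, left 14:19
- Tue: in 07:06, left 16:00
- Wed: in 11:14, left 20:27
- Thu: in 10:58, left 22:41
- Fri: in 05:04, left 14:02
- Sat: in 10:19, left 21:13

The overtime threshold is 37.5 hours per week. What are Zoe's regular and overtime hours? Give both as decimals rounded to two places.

Regular 37.50 hours, overtime 20.05 hours

Mon: 06:28–14:19 = 7 h 51 min
Tue: 07:06–16:00 = 8 h 54 min
Wed: 11:14–20:27 = 9 h 13 min
Thu: 10:58–22:41 = 11 h 43 min
Fri: 05:04–14:02 = 8 h 58 min
Sat: 10:19–21:13 = 10 h 54 min
Total worked: 57 h 33 min = 57.55 h.
Threshold 37.5 h → overtime 20 h 3 min, regular 37 h 30 min.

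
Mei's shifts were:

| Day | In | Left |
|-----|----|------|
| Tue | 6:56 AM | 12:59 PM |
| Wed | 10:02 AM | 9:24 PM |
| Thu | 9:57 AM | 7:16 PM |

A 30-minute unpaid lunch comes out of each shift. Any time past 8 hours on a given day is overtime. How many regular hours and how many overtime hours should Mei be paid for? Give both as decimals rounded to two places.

Regular 21.55 hours, overtime 3.68 hours

Tue: 6:56 AM–12:59 PM = 6 h 3 min; less 30 min break → 5 h 33 min
Wed: 10:02 AM–9:24 PM = 11 h 22 min; less 30 min break → 10 h 52 min
Thu: 9:57 AM–7:16 PM = 9 h 19 min; less 30 min break → 8 h 49 min
Tue reg 5 h 33 min / OT 0 h 0 min; Wed reg 8 h 0 min / OT 2 h 52 min; Thu reg 8 h 0 min / OT 0 h 49 min.
Totals: regular 21 h 33 min, overtime 3 h 41 min.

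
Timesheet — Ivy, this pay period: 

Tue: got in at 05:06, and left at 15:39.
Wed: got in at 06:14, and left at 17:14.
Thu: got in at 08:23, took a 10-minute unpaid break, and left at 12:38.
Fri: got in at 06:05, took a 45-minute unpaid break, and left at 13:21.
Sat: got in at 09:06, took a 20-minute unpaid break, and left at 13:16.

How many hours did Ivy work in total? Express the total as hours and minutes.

Tue: 05:06–15:39 = 10 h 33 min
Wed: 06:14–17:14 = 11 h 0 min
Thu: 08:23–12:38 = 4 h 15 min; less 10 min break → 4 h 5 min
Fri: 06:05–13:21 = 7 h 16 min; less 45 min break → 6 h 31 min
Sat: 09:06–13:16 = 4 h 10 min; less 20 min break → 3 h 50 min
Total: 10 h 33 min + 11 h 0 min + 4 h 5 min + 6 h 31 min + 3 h 50 min = 35 h 59 min.

35 h 59 min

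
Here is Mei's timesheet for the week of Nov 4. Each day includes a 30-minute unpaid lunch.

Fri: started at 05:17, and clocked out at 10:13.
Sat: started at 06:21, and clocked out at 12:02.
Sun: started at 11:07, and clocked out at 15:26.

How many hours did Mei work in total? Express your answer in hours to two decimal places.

13.43 hours

Fri: 05:17–10:13 = 4 h 56 min; less 30 min break → 4 h 26 min
Sat: 06:21–12:02 = 5 h 41 min; less 30 min break → 5 h 11 min
Sun: 11:07–15:26 = 4 h 19 min; less 30 min break → 3 h 49 min
Total: 4 h 26 min + 5 h 11 min + 3 h 49 min = 13 h 26 min.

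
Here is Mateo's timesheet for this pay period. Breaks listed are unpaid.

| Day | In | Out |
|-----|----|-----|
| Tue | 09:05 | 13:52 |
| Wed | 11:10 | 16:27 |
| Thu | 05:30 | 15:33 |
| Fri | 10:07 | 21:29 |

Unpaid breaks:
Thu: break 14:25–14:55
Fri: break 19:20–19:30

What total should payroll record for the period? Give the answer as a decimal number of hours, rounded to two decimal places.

Tue: 09:05–13:52 = 4 h 47 min
Wed: 11:10–16:27 = 5 h 17 min
Thu: 05:30–15:33 = 10 h 3 min; less 30 min break → 9 h 33 min
Fri: 10:07–21:29 = 11 h 22 min; less 10 min break → 11 h 12 min
Total: 4 h 47 min + 5 h 17 min + 9 h 33 min + 11 h 12 min = 30 h 49 min.

30.82 hours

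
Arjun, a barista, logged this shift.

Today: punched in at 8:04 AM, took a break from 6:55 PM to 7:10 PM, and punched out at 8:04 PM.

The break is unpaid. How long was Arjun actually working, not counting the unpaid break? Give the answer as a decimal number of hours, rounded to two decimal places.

Today: 8:04 AM–8:04 PM = 12 h 0 min; less 15 min break → 11 h 45 min

11.75 hours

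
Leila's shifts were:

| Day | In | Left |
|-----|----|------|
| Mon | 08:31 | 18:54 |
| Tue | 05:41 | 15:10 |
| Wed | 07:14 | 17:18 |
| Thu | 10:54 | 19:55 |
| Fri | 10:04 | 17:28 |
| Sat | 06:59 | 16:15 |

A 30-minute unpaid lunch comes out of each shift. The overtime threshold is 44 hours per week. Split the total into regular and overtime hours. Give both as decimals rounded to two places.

Regular 44.00 hours, overtime 8.62 hours

Mon: 08:31–18:54 = 10 h 23 min; less 30 min break → 9 h 53 min
Tue: 05:41–15:10 = 9 h 29 min; less 30 min break → 8 h 59 min
Wed: 07:14–17:18 = 10 h 4 min; less 30 min break → 9 h 34 min
Thu: 10:54–19:55 = 9 h 1 min; less 30 min break → 8 h 31 min
Fri: 10:04–17:28 = 7 h 24 min; less 30 min break → 6 h 54 min
Sat: 06:59–16:15 = 9 h 16 min; less 30 min break → 8 h 46 min
Total worked: 52 h 37 min = 52.62 h.
Threshold 44 h → overtime 8 h 37 min, regular 44 h 0 min.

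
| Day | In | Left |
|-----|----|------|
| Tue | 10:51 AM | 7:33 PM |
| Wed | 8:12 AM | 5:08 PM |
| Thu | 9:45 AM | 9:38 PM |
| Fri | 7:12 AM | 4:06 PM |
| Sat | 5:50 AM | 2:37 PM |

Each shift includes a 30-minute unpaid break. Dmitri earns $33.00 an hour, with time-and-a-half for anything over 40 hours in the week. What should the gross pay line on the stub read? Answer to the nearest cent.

Tue: 10:51 AM–7:33 PM = 8 h 42 min; less 30 min break → 8 h 12 min
Wed: 8:12 AM–5:08 PM = 8 h 56 min; less 30 min break → 8 h 26 min
Thu: 9:45 AM–9:38 PM = 11 h 53 min; less 30 min break → 11 h 23 min
Fri: 7:12 AM–4:06 PM = 8 h 54 min; less 30 min break → 8 h 24 min
Sat: 5:50 AM–2:37 PM = 8 h 47 min; less 30 min break → 8 h 17 min
Total worked: 44 h 42 min = 2682 min.
Regular 40 h 0 min = 2400 min at $33.00/h; overtime 4 h 42 min = 282 min at $49.50/h.
Pay = (2400 × $33.00 + 282 × $49.50) ÷ 60 = $1552.65.

$1552.65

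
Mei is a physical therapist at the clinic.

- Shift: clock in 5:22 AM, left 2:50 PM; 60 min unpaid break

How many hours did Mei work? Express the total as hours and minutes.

Shift: 5:22 AM–2:50 PM = 9 h 28 min; less 60 min break → 8 h 28 min

8 h 28 min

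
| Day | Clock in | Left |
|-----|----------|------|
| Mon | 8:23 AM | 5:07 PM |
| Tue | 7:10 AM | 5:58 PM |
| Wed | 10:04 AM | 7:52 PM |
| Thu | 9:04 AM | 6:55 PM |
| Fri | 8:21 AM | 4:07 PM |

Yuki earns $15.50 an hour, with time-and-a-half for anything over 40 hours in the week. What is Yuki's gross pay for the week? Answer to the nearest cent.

Mon: 8:23 AM–5:07 PM = 8 h 44 min
Tue: 7:10 AM–5:58 PM = 10 h 48 min
Wed: 10:04 AM–7:52 PM = 9 h 48 min
Thu: 9:04 AM–6:55 PM = 9 h 51 min
Fri: 8:21 AM–4:07 PM = 7 h 46 min
Total worked: 46 h 57 min = 2817 min.
Regular 40 h 0 min = 2400 min at $15.50/h; overtime 6 h 57 min = 417 min at $23.25/h.
Pay = (2400 × $15.50 + 417 × $23.25) ÷ 60 = $781.59.

$781.59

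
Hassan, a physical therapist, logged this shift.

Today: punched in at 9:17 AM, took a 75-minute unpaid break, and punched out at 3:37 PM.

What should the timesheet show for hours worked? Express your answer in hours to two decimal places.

5.08 hours

Today: 9:17 AM–3:37 PM = 6 h 20 min; less 75 min break → 5 h 5 min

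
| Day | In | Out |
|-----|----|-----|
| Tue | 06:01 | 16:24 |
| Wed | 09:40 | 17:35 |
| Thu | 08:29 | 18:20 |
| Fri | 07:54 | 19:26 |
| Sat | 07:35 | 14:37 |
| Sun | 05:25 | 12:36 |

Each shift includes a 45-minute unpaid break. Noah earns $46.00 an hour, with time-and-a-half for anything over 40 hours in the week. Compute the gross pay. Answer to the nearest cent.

Tue: 06:01–16:24 = 10 h 23 min; less 45 min break → 9 h 38 min
Wed: 09:40–17:35 = 7 h 55 min; less 45 min break → 7 h 10 min
Thu: 08:29–18:20 = 9 h 51 min; less 45 min break → 9 h 6 min
Fri: 07:54–19:26 = 11 h 32 min; less 45 min break → 10 h 47 min
Sat: 07:35–14:37 = 7 h 2 min; less 45 min break → 6 h 17 min
Sun: 05:25–12:36 = 7 h 11 min; less 45 min break → 6 h 26 min
Total worked: 49 h 24 min = 2964 min.
Regular 40 h 0 min = 2400 min at $46.00/h; overtime 9 h 24 min = 564 min at $69.00/h.
Pay = (2400 × $46.00 + 564 × $69.00) ÷ 60 = $2488.60.

$2488.60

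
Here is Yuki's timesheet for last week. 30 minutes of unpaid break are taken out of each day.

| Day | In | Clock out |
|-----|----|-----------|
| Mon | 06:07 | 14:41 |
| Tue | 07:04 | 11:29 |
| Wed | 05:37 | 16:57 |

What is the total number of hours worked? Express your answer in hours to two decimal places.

Mon: 06:07–14:41 = 8 h 34 min; less 30 min break → 8 h 4 min
Tue: 07:04–11:29 = 4 h 25 min; less 30 min break → 3 h 55 min
Wed: 05:37–16:57 = 11 h 20 min; less 30 min break → 10 h 50 min
Total: 8 h 4 min + 3 h 55 min + 10 h 50 min = 22 h 49 min.

22.82 hours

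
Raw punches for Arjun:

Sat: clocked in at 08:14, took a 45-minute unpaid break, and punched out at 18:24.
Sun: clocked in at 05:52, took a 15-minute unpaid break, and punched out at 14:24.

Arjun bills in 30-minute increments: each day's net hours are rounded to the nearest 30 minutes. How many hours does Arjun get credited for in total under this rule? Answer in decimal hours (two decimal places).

Sat: 08:14–18:24 = 10 h 10 min − 45 min = 9 h 25 min → rounds to 9 h 30 min
Sun: 05:52–14:24 = 8 h 32 min − 15 min = 8 h 17 min → rounds to 8 h 30 min
Total credited: 18 h 0 min.

18.00 hours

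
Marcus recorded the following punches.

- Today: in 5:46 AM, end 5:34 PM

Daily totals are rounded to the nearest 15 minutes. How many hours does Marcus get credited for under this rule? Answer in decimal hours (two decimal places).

Today: 5:46 AM–5:34 PM = 11 h 48 min → rounds to 11 h 45 min

11.75 hours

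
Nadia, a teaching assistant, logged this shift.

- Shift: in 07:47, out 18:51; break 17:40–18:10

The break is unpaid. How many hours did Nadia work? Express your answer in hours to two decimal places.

Shift: 07:47–18:51 = 11 h 4 min; less 30 min break → 10 h 34 min

10.57 hours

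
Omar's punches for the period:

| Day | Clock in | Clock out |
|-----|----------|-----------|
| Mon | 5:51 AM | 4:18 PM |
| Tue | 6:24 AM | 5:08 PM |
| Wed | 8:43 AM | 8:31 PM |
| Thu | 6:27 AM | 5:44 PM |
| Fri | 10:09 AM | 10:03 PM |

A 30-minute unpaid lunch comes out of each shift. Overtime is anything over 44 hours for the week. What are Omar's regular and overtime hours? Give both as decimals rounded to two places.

Mon: 5:51 AM–4:18 PM = 10 h 27 min; less 30 min break → 9 h 57 min
Tue: 6:24 AM–5:08 PM = 10 h 44 min; less 30 min break → 10 h 14 min
Wed: 8:43 AM–8:31 PM = 11 h 48 min; less 30 min break → 11 h 18 min
Thu: 6:27 AM–5:44 PM = 11 h 17 min; less 30 min break → 10 h 47 min
Fri: 10:09 AM–10:03 PM = 11 h 54 min; less 30 min break → 11 h 24 min
Total worked: 53 h 40 min = 53.67 h.
Threshold 44 h → overtime 9 h 40 min, regular 44 h 0 min.

Regular 44.00 hours, overtime 9.67 hours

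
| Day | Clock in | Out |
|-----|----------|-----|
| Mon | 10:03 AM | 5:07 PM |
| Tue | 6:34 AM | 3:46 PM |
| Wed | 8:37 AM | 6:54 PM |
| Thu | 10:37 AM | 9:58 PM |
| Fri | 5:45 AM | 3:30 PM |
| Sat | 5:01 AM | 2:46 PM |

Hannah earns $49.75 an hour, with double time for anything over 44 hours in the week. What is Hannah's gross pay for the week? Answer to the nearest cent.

Mon: 10:03 AM–5:07 PM = 7 h 4 min
Tue: 6:34 AM–3:46 PM = 9 h 12 min
Wed: 8:37 AM–6:54 PM = 10 h 17 min
Thu: 10:37 AM–9:58 PM = 11 h 21 min
Fri: 5:45 AM–3:30 PM = 9 h 45 min
Sat: 5:01 AM–2:46 PM = 9 h 45 min
Total worked: 57 h 24 min = 3444 min.
Regular 44 h 0 min = 2640 min at $49.75/h; overtime 13 h 24 min = 804 min at $99.50/h.
Pay = (2640 × $49.75 + 804 × $99.50) ÷ 60 = $3522.30.

$3522.30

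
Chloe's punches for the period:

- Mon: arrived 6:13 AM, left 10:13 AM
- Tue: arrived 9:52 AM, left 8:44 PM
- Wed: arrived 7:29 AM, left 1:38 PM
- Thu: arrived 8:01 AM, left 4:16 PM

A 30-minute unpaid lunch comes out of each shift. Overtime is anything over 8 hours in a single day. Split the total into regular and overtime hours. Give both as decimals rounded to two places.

Mon: 6:13 AM–10:13 AM = 4 h 0 min; less 30 min break → 3 h 30 min
Tue: 9:52 AM–8:44 PM = 10 h 52 min; less 30 min break → 10 h 22 min
Wed: 7:29 AM–1:38 PM = 6 h 9 min; less 30 min break → 5 h 39 min
Thu: 8:01 AM–4:16 PM = 8 h 15 min; less 30 min break → 7 h 45 min
Mon reg 3 h 30 min / OT 0 h 0 min; Tue reg 8 h 0 min / OT 2 h 22 min; Wed reg 5 h 39 min / OT 0 h 0 min; Thu reg 7 h 45 min / OT 0 h 0 min.
Totals: regular 24 h 54 min, overtime 2 h 22 min.

Regular 24.90 hours, overtime 2.37 hours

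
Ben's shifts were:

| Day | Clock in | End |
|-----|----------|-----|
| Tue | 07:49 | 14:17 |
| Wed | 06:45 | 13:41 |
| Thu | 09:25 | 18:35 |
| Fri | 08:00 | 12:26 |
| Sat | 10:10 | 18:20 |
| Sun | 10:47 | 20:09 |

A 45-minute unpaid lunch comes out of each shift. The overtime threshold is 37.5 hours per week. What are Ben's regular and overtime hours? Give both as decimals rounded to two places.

Regular 37.50 hours, overtime 2.53 hours

Tue: 07:49–14:17 = 6 h 28 min; less 45 min break → 5 h 43 min
Wed: 06:45–13:41 = 6 h 56 min; less 45 min break → 6 h 11 min
Thu: 09:25–18:35 = 9 h 10 min; less 45 min break → 8 h 25 min
Fri: 08:00–12:26 = 4 h 26 min; less 45 min break → 3 h 41 min
Sat: 10:10–18:20 = 8 h 10 min; less 45 min break → 7 h 25 min
Sun: 10:47–20:09 = 9 h 22 min; less 45 min break → 8 h 37 min
Total worked: 40 h 2 min = 40.03 h.
Threshold 37.5 h → overtime 2 h 32 min, regular 37 h 30 min.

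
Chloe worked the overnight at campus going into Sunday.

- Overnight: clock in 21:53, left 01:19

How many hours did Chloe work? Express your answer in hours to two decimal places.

3.43 hours

Overnight: 21:53 → midnight = 2 h 7 min; midnight → 01:19 = 1 h 19 min; span 3 h 26 min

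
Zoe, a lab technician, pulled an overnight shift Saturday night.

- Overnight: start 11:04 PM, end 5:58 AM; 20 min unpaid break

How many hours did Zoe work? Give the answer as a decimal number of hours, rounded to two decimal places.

6.57 hours

Overnight: 11:04 PM → midnight = 0 h 56 min; midnight → 5:58 AM = 5 h 58 min; span 6 h 54 min; less 20 min break → 6 h 34 min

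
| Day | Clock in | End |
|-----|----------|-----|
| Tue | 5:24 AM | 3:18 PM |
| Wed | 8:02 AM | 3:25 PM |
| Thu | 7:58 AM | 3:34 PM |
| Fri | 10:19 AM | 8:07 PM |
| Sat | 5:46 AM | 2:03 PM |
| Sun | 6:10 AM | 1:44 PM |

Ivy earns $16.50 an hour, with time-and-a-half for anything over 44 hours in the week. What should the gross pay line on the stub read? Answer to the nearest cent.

Tue: 5:24 AM–3:18 PM = 9 h 54 min
Wed: 8:02 AM–3:25 PM = 7 h 23 min
Thu: 7:58 AM–3:34 PM = 7 h 36 min
Fri: 10:19 AM–8:07 PM = 9 h 48 min
Sat: 5:46 AM–2:03 PM = 8 h 17 min
Sun: 6:10 AM–1:44 PM = 7 h 34 min
Total worked: 50 h 32 min = 3032 min.
Regular 44 h 0 min = 2640 min at $16.50/h; overtime 6 h 32 min = 392 min at $24.75/h.
Pay = (2640 × $16.50 + 392 × $24.75) ÷ 60 = $887.70.

$887.70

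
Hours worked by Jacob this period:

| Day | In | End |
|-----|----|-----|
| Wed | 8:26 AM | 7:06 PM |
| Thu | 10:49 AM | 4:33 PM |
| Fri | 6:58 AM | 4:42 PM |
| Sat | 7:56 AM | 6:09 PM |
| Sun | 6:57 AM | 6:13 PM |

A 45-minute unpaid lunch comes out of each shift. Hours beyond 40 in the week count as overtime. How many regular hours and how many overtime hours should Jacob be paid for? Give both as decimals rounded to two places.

Wed: 8:26 AM–7:06 PM = 10 h 40 min; less 45 min break → 9 h 55 min
Thu: 10:49 AM–4:33 PM = 5 h 44 min; less 45 min break → 4 h 59 min
Fri: 6:58 AM–4:42 PM = 9 h 44 min; less 45 min break → 8 h 59 min
Sat: 7:56 AM–6:09 PM = 10 h 13 min; less 45 min break → 9 h 28 min
Sun: 6:57 AM–6:13 PM = 11 h 16 min; less 45 min break → 10 h 31 min
Total worked: 43 h 52 min = 43.87 h.
Threshold 40 h → overtime 3 h 52 min, regular 40 h 0 min.

Regular 40.00 hours, overtime 3.87 hours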